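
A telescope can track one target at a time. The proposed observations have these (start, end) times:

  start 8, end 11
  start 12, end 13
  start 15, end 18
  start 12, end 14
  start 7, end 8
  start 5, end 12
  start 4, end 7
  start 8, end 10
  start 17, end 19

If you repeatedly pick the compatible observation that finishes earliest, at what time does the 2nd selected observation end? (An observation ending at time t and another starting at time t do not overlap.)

Greedy by earliest finish: after sorting by end time, pick each interval compatible with the last pick.
Sorted by end: (4,7)  (7,8)  (8,10)  (8,11)  (5,12)  (12,13)  (12,14)  (15,18)  (17,19)
take (4,7); take (7,8); take (8,10); skip (8,11); take (12,13); take (15,18).
Selected: (4,7) (7,8) (8,10) (12,13) (15,18)

8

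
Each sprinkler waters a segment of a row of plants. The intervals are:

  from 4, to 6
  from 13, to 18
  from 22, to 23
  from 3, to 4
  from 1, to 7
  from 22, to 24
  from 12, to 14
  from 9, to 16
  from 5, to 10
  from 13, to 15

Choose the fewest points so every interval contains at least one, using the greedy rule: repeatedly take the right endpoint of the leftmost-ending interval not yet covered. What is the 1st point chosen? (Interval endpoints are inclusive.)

Sort by right endpoint; whenever an interval is uncovered, place a point at its right end.
By right end: [3,4]  [4,6]  [1,7]  [5,10]  [12,14]  [13,15]  [9,16]  [13,18]  [22,23]  [22,24]
[3,4] uncovered → point at 4; [5,10] uncovered → point at 10; [12,14] uncovered → point at 14; [22,23] uncovered → point at 23.
Points: 4, 10, 14, 23 (4 total).

4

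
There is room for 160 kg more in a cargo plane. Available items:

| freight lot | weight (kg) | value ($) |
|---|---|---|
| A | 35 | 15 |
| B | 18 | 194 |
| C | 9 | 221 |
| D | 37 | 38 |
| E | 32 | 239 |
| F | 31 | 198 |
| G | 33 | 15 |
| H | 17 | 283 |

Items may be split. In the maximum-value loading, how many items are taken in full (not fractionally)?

Sort by value per unit weight and fill in that order.
Order: C (221/9=24.56) > H (283/17=16.65) > B (194/18=10.78) > E (239/32=7.47) > F (198/31=6.39) > D (38/37=1.03) > G (15/33=0.45) > A (15/35=0.43)
Fill: take C (9 @ 221) → take H (17 @ 283) → take B (18 @ 194) → take E (32 @ 239) → take F (31 @ 198) → take D (37 @ 38) → take 16/33 of G → 7.27; 160/160 used.
6 item(s) taken whole; one partial (take 16/33 of G).

6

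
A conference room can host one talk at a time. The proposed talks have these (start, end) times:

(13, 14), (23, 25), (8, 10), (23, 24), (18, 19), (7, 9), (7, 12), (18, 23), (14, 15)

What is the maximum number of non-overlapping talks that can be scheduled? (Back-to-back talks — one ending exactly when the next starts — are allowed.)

5

Greedy by earliest finish: after sorting by end time, pick each interval compatible with the last pick.
Sorted by end: (7,9)  (8,10)  (7,12)  (13,14)  (14,15)  (18,19)  (18,23)  (23,24)  (23,25)
take (7,9); take (13,14); take (14,15); take (18,19); skip (18,23); take (23,24).
Selected 5 talks.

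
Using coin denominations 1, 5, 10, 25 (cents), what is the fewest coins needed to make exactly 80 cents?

Use the largest denomination that fits, subtract, and repeat.
80 − 3×25→5 − 1×5→0
Total coins = 3 + 1 = 4

4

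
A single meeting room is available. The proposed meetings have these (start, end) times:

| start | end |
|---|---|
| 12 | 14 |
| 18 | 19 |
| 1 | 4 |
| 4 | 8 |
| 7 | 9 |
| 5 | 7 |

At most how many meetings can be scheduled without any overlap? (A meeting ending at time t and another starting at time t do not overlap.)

5

Order by finish time; keep every interval that doesn't clash with the previous kept one.
By end time: (1,4), (5,7), (4,8), (7,9), (12,14), (18,19).
Pick (1,4); next start ≥ 4 → (5,7); next start ≥ 7 → (7,9); next start ≥ 9 → (12,14); next start ≥ 14 → (18,19).
Selected 5 meetings.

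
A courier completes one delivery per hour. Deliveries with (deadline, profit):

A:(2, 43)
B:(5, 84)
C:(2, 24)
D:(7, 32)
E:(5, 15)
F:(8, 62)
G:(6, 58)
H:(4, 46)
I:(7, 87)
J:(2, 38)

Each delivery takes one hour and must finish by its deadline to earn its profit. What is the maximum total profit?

450

Profit order: I=87 B=84 F=62 G=58 H=46 A=43 J=38 D=32 C=24 E=15
Assign: I→slot 7, B→slot 5, F→slot 8, G→slot 6, H→slot 4, A→slot 2, J→slot 1, D→slot 3, C skipped, E skipped.
Slots: [1:J] [2:A] [3:D] [4:H] [5:B] [6:G] [7:I] [8:F]
Profit = 38 + 43 + 32 + 46 + 84 + 58 + 87 + 62 = 450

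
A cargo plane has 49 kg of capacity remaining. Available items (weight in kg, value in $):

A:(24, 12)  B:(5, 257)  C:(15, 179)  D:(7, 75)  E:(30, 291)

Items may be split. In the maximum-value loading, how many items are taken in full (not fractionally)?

3

Sort by value per unit weight and fill in that order.
Ratios (sorted): B 51.40, C 11.93, D 10.71, E 9.70, A 0.50
take B (5 @ 257); take C (15 @ 179); take D (7 @ 75); take 22/30 of E → 213.40. Capacity used 49/49.
3 item(s) taken whole; one partial (take 22/30 of E).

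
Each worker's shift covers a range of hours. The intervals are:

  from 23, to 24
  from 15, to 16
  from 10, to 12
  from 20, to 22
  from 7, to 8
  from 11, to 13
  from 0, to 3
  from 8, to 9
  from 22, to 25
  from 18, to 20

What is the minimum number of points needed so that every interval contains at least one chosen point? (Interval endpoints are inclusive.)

Process intervals by earliest right end; each time one isn't hit yet, stab at its right endpoint.
Sorted: [0,3] [7,8] [8,9] [10,12] [11,13] [15,16] [18,20] [20,22] [23,24] [22,25]
{[0,3]} hit by 3; {[7,8],[8,9]} hit by 8; {[10,12],[11,13]} hit by 12; {[15,16]} hit by 16; {[18,20],[20,22]} hit by 20; {[23,24],[22,25]} hit by 24.
Points: 3, 8, 12, 16, 20, 24 (6 total).

6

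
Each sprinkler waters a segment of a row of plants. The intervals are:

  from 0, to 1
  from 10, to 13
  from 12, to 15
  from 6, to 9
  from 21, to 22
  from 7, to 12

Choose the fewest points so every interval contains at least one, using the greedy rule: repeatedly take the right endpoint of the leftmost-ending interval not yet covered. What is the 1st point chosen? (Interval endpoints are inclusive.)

Sort by right endpoint; whenever an interval is uncovered, place a point at its right end.
By right end: [0,1]  [6,9]  [7,12]  [10,13]  [12,15]  [21,22]
[0,1] uncovered → point at 1; [6,9] uncovered → point at 9; [10,13] uncovered → point at 13; [21,22] uncovered → point at 22.
Points: 1, 9, 13, 22 (4 total).

1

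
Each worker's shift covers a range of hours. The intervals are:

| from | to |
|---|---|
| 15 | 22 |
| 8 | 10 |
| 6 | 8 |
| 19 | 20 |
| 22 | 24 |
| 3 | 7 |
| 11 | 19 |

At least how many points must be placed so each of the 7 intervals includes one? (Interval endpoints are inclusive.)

Process intervals by earliest right end; each time one isn't hit yet, stab at its right endpoint.
Sorted: [3,7] [6,8] [8,10] [11,19] [19,20] [15,22] [22,24]
{[3,7],[6,8]} hit by 7; {[8,10]} hit by 10; {[11,19],[19,20],[15,22]} hit by 19; {[22,24]} hit by 24.
Points: 7, 10, 19, 24 (4 total).

4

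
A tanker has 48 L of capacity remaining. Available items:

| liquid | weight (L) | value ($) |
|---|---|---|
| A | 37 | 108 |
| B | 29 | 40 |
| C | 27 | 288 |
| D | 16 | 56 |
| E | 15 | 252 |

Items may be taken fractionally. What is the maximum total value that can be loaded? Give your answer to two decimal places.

561.00

Ratios (sorted): E 16.80, C 10.67, D 3.50, A 2.92, B 1.38
take E (15 @ 252); take C (27 @ 288); take 6/16 of D → 21.00. Capacity used 48/48.
Total value = 561.00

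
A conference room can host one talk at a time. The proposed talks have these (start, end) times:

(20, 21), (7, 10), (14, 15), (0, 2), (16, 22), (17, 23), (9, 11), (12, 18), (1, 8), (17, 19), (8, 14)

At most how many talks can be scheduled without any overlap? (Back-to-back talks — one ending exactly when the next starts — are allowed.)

Sorted by end: (0,2)  (1,8)  (7,10)  (9,11)  (8,14)  (14,15)  (12,18)  (17,19)  (20,21)  (16,22)  (17,23)
take (0,2); skip (1,8); take (7,10); skip (9,11); take (14,15); skip (12,18); take (17,19); take (20,21); skip (16,22).
Selected 5 talks.

5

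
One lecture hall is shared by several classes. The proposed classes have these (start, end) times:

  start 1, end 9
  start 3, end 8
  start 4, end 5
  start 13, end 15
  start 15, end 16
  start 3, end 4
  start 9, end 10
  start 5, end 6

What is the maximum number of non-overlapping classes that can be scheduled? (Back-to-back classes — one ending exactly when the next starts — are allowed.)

6

Sort by end time and greedily take each interval whose start is ≥ the last chosen end.
Sorted by end: (3,4)  (4,5)  (5,6)  (3,8)  (1,9)  (9,10)  (13,15)  (15,16)
take (3,4); take (4,5); take (5,6); skip (3,8); skip (1,9); take (9,10); take (13,15); take (15,16).
Selected 6 classes.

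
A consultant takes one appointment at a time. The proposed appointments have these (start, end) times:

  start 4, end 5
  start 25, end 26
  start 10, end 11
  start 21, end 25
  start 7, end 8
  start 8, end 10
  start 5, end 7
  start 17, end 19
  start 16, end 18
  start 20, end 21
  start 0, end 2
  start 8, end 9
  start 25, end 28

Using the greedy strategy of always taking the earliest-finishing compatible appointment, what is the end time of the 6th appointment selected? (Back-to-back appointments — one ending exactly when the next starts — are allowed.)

By end time: (0,2), (4,5), (5,7), (7,8), (8,9), (8,10), (10,11), (16,18), (17,19), (20,21), (21,25), (25,26), (25,28).
Pick (0,2); next start ≥ 2 → (4,5); next start ≥ 5 → (5,7); next start ≥ 7 → (7,8); next start ≥ 8 → (8,9); next start ≥ 9 → (10,11); next start ≥ 11 → (16,18); next start ≥ 18 → (20,21); next start ≥ 21 → (21,25); next start ≥ 25 → (25,26).
Selected: (0,2) (4,5) (5,7) (7,8) (8,9) (10,11) (16,18) (20,21) (21,25) (25,26)

11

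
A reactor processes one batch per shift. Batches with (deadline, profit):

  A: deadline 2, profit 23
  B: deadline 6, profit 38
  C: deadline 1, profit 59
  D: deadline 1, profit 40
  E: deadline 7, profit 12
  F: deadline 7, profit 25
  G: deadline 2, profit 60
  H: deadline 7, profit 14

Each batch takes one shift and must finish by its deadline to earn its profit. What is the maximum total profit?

Sort by profit descending; place each in the latest free slot ≤ its deadline.
By profit: G(d2,60), C(d1,59), D(d1,40), B(d6,38), F(d7,25), A(d2,23), H(d7,14), E(d7,12)
G→slot 2; C→slot 1; D skipped; B→slot 6; F→slot 7; A skipped; H→slot 5; E→slot 4.
Profit = 59 + 60 + 12 + 14 + 38 + 25 = 208

208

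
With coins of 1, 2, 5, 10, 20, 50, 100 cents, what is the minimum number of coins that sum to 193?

193 − 1×100→93 − 1×50→43 − 2×20→3 − 1×2→1 − 1×1→0
Total coins = 1 + 1 + 2 + 1 + 1 = 6

6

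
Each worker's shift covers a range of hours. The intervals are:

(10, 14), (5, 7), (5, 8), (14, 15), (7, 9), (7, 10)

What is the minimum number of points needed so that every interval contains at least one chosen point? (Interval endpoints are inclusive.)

Process intervals by earliest right end; each time one isn't hit yet, stab at its right endpoint.
Sorted: [5,7] [5,8] [7,9] [7,10] [10,14] [14,15]
{[5,7],[5,8],[7,9],[7,10]} hit by 7; {[10,14],[14,15]} hit by 14.
Points: 7, 14 (2 total).

2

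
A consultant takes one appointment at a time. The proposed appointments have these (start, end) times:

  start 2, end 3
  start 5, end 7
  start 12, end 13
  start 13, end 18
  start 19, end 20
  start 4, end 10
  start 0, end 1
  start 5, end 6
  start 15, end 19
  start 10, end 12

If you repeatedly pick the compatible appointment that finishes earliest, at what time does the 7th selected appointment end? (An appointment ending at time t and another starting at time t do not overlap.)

20

Sort by end time and greedily take each interval whose start is ≥ the last chosen end.
Sorted by end: (0,1)  (2,3)  (5,6)  (5,7)  (4,10)  (10,12)  (12,13)  (13,18)  (15,19)  (19,20)
take (0,1); take (2,3); take (5,6); skip (4,10); take (10,12); take (12,13); take (13,18); skip (15,19); take (19,20).
Selected: (0,1) (2,3) (5,6) (10,12) (12,13) (13,18) (19,20)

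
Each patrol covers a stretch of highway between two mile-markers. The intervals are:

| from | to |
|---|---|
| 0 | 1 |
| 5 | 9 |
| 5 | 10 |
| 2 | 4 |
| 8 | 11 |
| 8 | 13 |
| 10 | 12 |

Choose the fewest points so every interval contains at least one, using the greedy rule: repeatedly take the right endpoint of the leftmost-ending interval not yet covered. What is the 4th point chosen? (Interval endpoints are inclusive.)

Process intervals by earliest right end; each time one isn't hit yet, stab at its right endpoint.
By right end: [0,1]  [2,4]  [5,9]  [5,10]  [8,11]  [10,12]  [8,13]
[0,1] uncovered → point at 1; [2,4] uncovered → point at 4; [5,9] uncovered → point at 9; [10,12] uncovered → point at 12.
Points: 1, 4, 9, 12 (4 total).

12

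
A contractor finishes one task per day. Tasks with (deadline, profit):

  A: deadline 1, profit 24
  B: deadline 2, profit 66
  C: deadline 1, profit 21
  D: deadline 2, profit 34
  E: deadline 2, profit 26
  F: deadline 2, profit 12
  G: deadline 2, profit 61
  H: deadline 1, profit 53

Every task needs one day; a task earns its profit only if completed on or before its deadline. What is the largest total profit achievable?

Sort by profit descending; place each in the latest free slot ≤ its deadline.
By profit: B(d2,66), G(d2,61), H(d1,53), D(d2,34), E(d2,26), A(d1,24), C(d1,21), F(d2,12)
B→slot 2; G→slot 1; H skipped; D skipped; E skipped; A skipped; C skipped; F skipped.
Profit = 61 + 66 = 127

127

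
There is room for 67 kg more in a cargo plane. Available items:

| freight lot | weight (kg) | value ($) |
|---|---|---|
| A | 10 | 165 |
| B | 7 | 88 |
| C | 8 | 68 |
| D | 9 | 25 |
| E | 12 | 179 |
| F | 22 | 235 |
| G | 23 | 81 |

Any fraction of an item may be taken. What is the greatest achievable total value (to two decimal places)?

Order: A (165/10=16.50) > E (179/12=14.92) > B (88/7=12.57) > F (235/22=10.68) > C (68/8=8.50) > G (81/23=3.52) > D (25/9=2.78)
Fill: take A (10 @ 165) → take E (12 @ 179) → take B (7 @ 88) → take F (22 @ 235) → take C (8 @ 68) → take 8/23 of G → 28.17; 67/67 used.
Total value = 763.17

763.17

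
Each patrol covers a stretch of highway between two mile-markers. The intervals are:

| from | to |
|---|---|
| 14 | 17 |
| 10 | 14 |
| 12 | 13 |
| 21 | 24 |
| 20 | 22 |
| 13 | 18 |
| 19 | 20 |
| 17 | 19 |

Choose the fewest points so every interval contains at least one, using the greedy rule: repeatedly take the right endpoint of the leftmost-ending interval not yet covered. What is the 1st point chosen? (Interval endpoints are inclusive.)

Process intervals by earliest right end; each time one isn't hit yet, stab at its right endpoint.
Sorted: [12,13] [10,14] [14,17] [13,18] [17,19] [19,20] [20,22] [21,24]
{[12,13],[10,14]} hit by 13; {[14,17],[13,18],[17,19]} hit by 17; {[19,20],[20,22]} hit by 20; {[21,24]} hit by 24.
Points: 13, 17, 20, 24 (4 total).

13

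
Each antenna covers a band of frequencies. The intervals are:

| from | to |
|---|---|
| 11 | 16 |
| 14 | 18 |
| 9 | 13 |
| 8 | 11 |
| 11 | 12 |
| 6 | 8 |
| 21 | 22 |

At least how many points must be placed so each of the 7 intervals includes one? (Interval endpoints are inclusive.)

Sort by right endpoint; whenever an interval is uncovered, place a point at its right end.
By right end: [6,8]  [8,11]  [11,12]  [9,13]  [11,16]  [14,18]  [21,22]
[6,8] uncovered → point at 8; [11,12] uncovered → point at 12; [14,18] uncovered → point at 18; [21,22] uncovered → point at 22.
Points: 8, 12, 18, 22 (4 total).

4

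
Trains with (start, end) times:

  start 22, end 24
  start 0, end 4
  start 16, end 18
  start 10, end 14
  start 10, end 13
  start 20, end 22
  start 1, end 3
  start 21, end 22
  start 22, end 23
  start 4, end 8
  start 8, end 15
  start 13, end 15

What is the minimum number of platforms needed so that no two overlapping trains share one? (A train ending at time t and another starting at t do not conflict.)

The answer is the maximum number of intervals overlapping at any instant.
Events (time:±→running): 0:+→1 1:+→2 3:-→1 4:-→0 4:+→1 8:-→0 8:+→1 10:+→2 10:+→3 … peak 3.

3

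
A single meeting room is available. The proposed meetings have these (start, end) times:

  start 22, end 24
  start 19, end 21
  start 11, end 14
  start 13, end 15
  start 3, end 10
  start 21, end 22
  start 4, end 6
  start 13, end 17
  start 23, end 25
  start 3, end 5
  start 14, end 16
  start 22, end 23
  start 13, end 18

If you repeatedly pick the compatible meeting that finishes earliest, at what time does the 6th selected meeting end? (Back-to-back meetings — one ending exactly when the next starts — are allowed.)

Greedy by earliest finish: after sorting by end time, pick each interval compatible with the last pick.
By end time: (3,5), (4,6), (3,10), (11,14), (13,15), (14,16), (13,17), (13,18), (19,21), (21,22), (22,23), (22,24), (23,25).
Pick (3,5); next start ≥ 5 → (11,14); next start ≥ 14 → (14,16); next start ≥ 16 → (19,21); next start ≥ 21 → (21,22); next start ≥ 22 → (22,23); next start ≥ 23 → (23,25).
Selected: (3,5) (11,14) (14,16) (19,21) (21,22) (22,23) (23,25)

23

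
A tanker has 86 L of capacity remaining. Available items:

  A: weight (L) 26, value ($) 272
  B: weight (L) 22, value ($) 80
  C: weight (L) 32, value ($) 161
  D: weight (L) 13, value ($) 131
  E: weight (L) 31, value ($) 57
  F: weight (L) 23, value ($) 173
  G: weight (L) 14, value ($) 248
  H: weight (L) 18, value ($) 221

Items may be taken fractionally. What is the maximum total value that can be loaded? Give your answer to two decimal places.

Order: G (248/14=17.71) > H (221/18=12.28) > A (272/26=10.46) > D (131/13=10.08) > F (173/23=7.52) > C (161/32=5.03) > B (80/22=3.64) > E (57/31=1.84)
Fill: take G (14 @ 248) → take H (18 @ 221) → take A (26 @ 272) → take D (13 @ 131) → take 15/23 of F → 112.83; 86/86 used.
Total value = 984.83

984.83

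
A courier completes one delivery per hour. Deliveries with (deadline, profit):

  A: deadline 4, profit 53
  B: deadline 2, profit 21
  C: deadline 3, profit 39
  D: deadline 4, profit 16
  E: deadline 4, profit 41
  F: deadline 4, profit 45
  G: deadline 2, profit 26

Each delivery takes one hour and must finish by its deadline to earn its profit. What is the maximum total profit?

178

Take jobs in profit order; each goes to the latest open slot no later than its deadline.
Profit order: A=53 F=45 E=41 C=39 G=26 B=21 D=16
Assign: A→slot 4, F→slot 3, E→slot 2, C→slot 1, G skipped, B skipped, D skipped.
Slots: [1:C] [2:E] [3:F] [4:A]
Profit = 39 + 41 + 45 + 53 = 178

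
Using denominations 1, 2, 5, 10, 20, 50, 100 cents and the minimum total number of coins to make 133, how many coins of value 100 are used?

133 − 1×100→33 − 1×20→13 − 1×10→3 − 1×2→1 − 1×1→0
Count of 100: 1

1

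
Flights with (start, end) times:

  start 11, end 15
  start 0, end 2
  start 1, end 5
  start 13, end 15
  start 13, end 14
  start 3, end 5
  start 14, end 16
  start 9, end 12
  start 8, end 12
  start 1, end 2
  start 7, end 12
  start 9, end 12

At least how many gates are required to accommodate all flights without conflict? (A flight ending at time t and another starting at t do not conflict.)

5

The answer is the maximum number of intervals overlapping at any instant.
Events (time:±→running): 0:+→1 1:+→2 1:+→3 2:-→2 2:-→1 3:+→2 5:-→1 5:-→0 7:+→1 8:+→2 9:+→3 9:+→4 11:+→5 … peak 5.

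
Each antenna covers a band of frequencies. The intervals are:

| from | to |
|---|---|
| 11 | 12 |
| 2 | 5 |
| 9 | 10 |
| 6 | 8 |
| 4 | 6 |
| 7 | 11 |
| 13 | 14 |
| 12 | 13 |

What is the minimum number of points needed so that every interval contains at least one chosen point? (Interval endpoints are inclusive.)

Sort by right endpoint; whenever an interval is uncovered, place a point at its right end.
By right end: [2,5]  [4,6]  [6,8]  [9,10]  [7,11]  [11,12]  [12,13]  [13,14]
[2,5] uncovered → point at 5; [6,8] uncovered → point at 8; [9,10] uncovered → point at 10; [11,12] uncovered → point at 12; [13,14] uncovered → point at 14.
Points: 5, 8, 10, 12, 14 (5 total).

5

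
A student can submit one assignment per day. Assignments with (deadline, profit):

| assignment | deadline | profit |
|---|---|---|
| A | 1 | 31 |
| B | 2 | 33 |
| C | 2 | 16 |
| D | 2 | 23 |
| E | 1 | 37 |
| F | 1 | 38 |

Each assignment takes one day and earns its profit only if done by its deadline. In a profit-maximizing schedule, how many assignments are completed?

By profit: F(d1,38), E(d1,37), B(d2,33), A(d1,31), D(d2,23), C(d2,16)
F→slot 1; E skipped; B→slot 2; A skipped; D skipped; C skipped.
2 of 6 scheduled.

2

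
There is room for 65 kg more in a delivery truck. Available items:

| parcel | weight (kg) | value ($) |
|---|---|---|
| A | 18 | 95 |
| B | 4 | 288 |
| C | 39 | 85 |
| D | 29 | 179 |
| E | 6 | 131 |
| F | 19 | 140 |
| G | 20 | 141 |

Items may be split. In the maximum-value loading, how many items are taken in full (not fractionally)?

4

Sort by value per unit weight and fill in that order.
Order: B (288/4=72.00) > E (131/6=21.83) > F (140/19=7.37) > G (141/20=7.05) > D (179/29=6.17) > A (95/18=5.28) > C (85/39=2.18)
Fill: take B (4 @ 288) → take E (6 @ 131) → take F (19 @ 140) → take G (20 @ 141) → take 16/29 of D → 98.76; 65/65 used.
4 item(s) taken whole; one partial (take 16/29 of D).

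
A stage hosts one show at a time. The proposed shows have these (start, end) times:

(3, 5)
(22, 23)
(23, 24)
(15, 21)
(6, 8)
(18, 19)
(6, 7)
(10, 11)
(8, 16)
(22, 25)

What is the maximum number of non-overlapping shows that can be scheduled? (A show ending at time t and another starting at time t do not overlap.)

By end time: (3,5), (6,7), (6,8), (10,11), (8,16), (18,19), (15,21), (22,23), (23,24), (22,25).
Pick (3,5); next start ≥ 5 → (6,7); next start ≥ 7 → (10,11); next start ≥ 11 → (18,19); next start ≥ 19 → (22,23); next start ≥ 23 → (23,24).
Selected 6 shows.

6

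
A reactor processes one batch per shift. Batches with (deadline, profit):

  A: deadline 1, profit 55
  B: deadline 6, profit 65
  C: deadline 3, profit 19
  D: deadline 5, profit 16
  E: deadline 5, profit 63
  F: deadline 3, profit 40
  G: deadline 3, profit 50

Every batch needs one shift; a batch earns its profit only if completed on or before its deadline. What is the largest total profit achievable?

289

Take jobs in profit order; each goes to the latest open slot no later than its deadline.
Profit order: B=65 E=63 A=55 G=50 F=40 C=19 D=16
Assign: B→slot 6, E→slot 5, A→slot 1, G→slot 3, F→slot 2, C skipped, D→slot 4.
Slots: [1:A] [2:F] [3:G] [4:D] [5:E] [6:B]
Profit = 55 + 40 + 50 + 16 + 63 + 65 = 289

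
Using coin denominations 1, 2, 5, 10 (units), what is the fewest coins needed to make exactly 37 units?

Use the largest denomination that fits, subtract, and repeat.
37 = 3×10 + 1×5 + 1×2
Total coins = 3 + 1 + 1 = 5

5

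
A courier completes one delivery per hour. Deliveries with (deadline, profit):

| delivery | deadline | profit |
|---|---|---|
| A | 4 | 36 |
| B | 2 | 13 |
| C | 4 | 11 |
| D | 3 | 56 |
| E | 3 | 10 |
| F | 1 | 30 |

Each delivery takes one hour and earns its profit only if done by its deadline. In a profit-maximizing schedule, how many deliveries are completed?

Sort by profit descending; place each in the latest free slot ≤ its deadline.
Profit order: D=56 A=36 F=30 B=13 C=11 E=10
Assign: D→slot 3, A→slot 4, F→slot 1, B→slot 2, C skipped, E skipped.
Slots: [1:F] [2:B] [3:D] [4:A]
4 of 6 scheduled.

4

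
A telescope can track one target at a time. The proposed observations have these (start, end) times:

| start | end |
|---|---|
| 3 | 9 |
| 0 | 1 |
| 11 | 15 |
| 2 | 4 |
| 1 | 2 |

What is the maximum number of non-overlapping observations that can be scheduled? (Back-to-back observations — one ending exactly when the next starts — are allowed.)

Sort by end time and greedily take each interval whose start is ≥ the last chosen end.
By end time: (0,1), (1,2), (2,4), (3,9), (11,15).
Pick (0,1); next start ≥ 1 → (1,2); next start ≥ 2 → (2,4); next start ≥ 4 → (11,15).
Selected 4 observations.

4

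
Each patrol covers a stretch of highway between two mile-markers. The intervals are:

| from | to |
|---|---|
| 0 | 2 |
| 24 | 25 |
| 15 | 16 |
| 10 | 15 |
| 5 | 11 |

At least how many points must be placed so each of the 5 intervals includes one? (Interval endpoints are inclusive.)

4

Sort by right endpoint; whenever an interval is uncovered, place a point at its right end.
By right end: [0,2]  [5,11]  [10,15]  [15,16]  [24,25]
[0,2] uncovered → point at 2; [5,11] uncovered → point at 11; [15,16] uncovered → point at 16; [24,25] uncovered → point at 25.
Points: 2, 11, 16, 25 (4 total).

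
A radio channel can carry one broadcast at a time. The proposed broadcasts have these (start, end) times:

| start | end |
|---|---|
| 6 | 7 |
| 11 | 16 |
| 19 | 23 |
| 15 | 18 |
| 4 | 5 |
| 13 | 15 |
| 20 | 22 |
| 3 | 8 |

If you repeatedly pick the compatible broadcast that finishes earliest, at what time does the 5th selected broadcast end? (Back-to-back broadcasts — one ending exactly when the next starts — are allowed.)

Greedy by earliest finish: after sorting by end time, pick each interval compatible with the last pick.
Sorted by end: (4,5)  (6,7)  (3,8)  (13,15)  (11,16)  (15,18)  (20,22)  (19,23)
take (4,5); take (6,7); take (13,15); skip (11,16); take (15,18); take (20,22).
Selected: (4,5) (6,7) (13,15) (15,18) (20,22)

22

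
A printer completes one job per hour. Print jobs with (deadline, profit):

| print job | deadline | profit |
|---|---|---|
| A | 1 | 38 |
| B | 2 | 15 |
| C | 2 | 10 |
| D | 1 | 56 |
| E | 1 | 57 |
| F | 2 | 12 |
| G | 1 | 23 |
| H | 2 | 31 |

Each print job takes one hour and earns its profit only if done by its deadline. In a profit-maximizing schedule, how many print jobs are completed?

Take jobs in profit order; each goes to the latest open slot no later than its deadline.
Profit order: E=57 D=56 A=38 H=31 G=23 B=15 F=12 C=10
Assign: E→slot 1, D skipped, A skipped, H→slot 2, G skipped, B skipped, F skipped, C skipped.
Slots: [1:E] [2:H]
2 of 8 scheduled.

2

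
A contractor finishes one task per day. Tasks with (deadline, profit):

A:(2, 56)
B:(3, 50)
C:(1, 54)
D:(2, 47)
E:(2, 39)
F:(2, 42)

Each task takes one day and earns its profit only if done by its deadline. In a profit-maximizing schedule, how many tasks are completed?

3

By profit: A(d2,56), C(d1,54), B(d3,50), D(d2,47), F(d2,42), E(d2,39)
A→slot 2; C→slot 1; B→slot 3; D skipped; F skipped; E skipped.
3 of 6 scheduled.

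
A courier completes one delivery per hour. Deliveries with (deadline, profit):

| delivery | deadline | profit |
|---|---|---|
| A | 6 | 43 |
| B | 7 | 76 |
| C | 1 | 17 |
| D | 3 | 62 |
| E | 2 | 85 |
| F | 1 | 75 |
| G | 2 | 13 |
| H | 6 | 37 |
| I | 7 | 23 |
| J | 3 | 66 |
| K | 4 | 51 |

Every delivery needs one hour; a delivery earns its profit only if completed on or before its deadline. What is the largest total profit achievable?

433

Profit order: E=85 B=76 F=75 J=66 D=62 K=51 A=43 H=37 I=23 C=17 G=13
Assign: E→slot 2, B→slot 7, F→slot 1, J→slot 3, D skipped, K→slot 4, A→slot 6, H→slot 5, I skipped, C skipped, G skipped.
Slots: [1:F] [2:E] [3:J] [4:K] [5:H] [6:A] [7:B]
Profit = 75 + 85 + 66 + 51 + 37 + 43 + 76 = 433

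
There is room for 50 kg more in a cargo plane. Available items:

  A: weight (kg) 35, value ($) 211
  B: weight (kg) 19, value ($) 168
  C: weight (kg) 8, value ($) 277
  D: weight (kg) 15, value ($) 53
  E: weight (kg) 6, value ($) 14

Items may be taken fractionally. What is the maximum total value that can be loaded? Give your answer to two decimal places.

583.66

Greedy by value/weight ratio, highest first.
Order: C (277/8=34.62) > B (168/19=8.84) > A (211/35=6.03) > D (53/15=3.53) > E (14/6=2.33)
Fill: take C (8 @ 277) → take B (19 @ 168) → take 23/35 of A → 138.66; 50/50 used.
Total value = 583.66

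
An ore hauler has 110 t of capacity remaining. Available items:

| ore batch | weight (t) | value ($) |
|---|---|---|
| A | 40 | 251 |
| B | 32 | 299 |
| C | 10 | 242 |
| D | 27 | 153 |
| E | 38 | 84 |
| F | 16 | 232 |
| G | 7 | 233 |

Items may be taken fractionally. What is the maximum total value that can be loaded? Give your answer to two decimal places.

1285.33

Ratios (sorted): G 33.29, C 24.20, F 14.50, B 9.34, A 6.28, D 5.67, E 2.21
take G (7 @ 233); take C (10 @ 242); take F (16 @ 232); take B (32 @ 299); take A (40 @ 251); take 5/27 of D → 28.33. Capacity used 110/110.
Total value = 1285.33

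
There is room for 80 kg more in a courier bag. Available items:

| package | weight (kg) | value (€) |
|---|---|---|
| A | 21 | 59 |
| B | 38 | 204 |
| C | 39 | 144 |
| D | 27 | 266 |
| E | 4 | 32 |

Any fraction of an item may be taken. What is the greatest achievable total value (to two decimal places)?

542.62

Ratios (sorted): D 9.85, E 8.00, B 5.37, C 3.69, A 2.81
take D (27 @ 266); take E (4 @ 32); take B (38 @ 204); take 11/39 of C → 40.62. Capacity used 80/80.
Total value = 542.62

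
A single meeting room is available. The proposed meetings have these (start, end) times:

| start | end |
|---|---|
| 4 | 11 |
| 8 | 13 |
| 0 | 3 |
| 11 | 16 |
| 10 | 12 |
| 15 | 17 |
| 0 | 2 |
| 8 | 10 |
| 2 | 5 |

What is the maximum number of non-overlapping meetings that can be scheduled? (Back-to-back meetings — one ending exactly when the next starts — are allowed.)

Sorted by end: (0,2)  (0,3)  (2,5)  (8,10)  (4,11)  (10,12)  (8,13)  (11,16)  (15,17)
take (0,2); take (2,5); take (8,10); take (10,12); skip (8,13); skip (11,16); take (15,17).
Selected 5 meetings.

5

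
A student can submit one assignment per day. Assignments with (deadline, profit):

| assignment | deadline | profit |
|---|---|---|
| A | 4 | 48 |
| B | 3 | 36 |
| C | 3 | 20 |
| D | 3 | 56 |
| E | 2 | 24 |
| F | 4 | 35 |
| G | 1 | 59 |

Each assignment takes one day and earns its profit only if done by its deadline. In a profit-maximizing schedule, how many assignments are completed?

Take jobs in profit order; each goes to the latest open slot no later than its deadline.
Profit order: G=59 D=56 A=48 B=36 F=35 E=24 C=20
Assign: G→slot 1, D→slot 3, A→slot 4, B→slot 2, F skipped, E skipped, C skipped.
Slots: [1:G] [2:B] [3:D] [4:A]
4 of 7 scheduled.

4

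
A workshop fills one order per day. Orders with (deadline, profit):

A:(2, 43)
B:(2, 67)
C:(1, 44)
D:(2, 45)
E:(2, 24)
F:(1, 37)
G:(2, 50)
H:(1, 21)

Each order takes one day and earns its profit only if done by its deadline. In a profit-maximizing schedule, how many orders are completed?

Take jobs in profit order; each goes to the latest open slot no later than its deadline.
By profit: B(d2,67), G(d2,50), D(d2,45), C(d1,44), A(d2,43), F(d1,37), E(d2,24), H(d1,21)
B→slot 2; G→slot 1; D skipped; C skipped; A skipped; F skipped; E skipped; H skipped.
2 of 8 scheduled.

2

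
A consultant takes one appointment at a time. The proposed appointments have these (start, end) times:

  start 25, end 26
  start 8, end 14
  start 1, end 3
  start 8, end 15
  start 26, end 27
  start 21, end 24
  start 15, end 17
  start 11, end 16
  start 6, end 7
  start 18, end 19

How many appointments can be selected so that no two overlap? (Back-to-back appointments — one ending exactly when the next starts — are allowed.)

Greedy by earliest finish: after sorting by end time, pick each interval compatible with the last pick.
Sorted by end: (1,3)  (6,7)  (8,14)  (8,15)  (11,16)  (15,17)  (18,19)  (21,24)  (25,26)  (26,27)
take (1,3); take (6,7); take (8,14); take (15,17); take (18,19); take (21,24); take (25,26); take (26,27).
Selected 8 appointments.

8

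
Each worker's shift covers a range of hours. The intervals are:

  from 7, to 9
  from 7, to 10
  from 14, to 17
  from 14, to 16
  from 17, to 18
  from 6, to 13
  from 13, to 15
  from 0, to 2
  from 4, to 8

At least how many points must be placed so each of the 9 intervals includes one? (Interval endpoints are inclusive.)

Sorted: [0,2] [4,8] [7,9] [7,10] [6,13] [13,15] [14,16] [14,17] [17,18]
{[0,2]} hit by 2; {[4,8],[7,9],[7,10],[6,13]} hit by 8; {[13,15],[14,16],[14,17]} hit by 15; {[17,18]} hit by 18.
Points: 2, 8, 15, 18 (4 total).

4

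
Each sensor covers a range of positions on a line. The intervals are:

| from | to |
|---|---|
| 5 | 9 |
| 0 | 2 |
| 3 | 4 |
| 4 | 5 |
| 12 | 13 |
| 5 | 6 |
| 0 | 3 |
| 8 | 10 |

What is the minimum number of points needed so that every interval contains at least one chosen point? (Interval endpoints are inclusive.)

5

Process intervals by earliest right end; each time one isn't hit yet, stab at its right endpoint.
By right end: [0,2]  [0,3]  [3,4]  [4,5]  [5,6]  [5,9]  [8,10]  [12,13]
[0,2] uncovered → point at 2; [3,4] uncovered → point at 4; [5,6] uncovered → point at 6; [8,10] uncovered → point at 10; [12,13] uncovered → point at 13.
Points: 2, 4, 6, 10, 13 (5 total).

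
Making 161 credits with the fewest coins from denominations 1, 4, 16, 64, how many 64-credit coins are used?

2

161 = 2×64 + 2×16 + 1×1
Count of 64: 2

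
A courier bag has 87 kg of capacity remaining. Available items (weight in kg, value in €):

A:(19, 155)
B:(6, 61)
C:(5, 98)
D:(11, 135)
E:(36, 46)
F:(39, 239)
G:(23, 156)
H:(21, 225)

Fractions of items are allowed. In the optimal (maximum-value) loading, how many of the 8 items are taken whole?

6

Greedy by value/weight ratio, highest first.
Ratios (sorted): C 19.60, D 12.27, H 10.71, B 10.17, A 8.16, G 6.78, F 6.13, E 1.28
take C (5 @ 98); take D (11 @ 135); take H (21 @ 225); take B (6 @ 61); take A (19 @ 155); take G (23 @ 156); take 2/39 of F → 12.26. Capacity used 87/87.
6 item(s) taken whole; one partial (take 2/39 of F).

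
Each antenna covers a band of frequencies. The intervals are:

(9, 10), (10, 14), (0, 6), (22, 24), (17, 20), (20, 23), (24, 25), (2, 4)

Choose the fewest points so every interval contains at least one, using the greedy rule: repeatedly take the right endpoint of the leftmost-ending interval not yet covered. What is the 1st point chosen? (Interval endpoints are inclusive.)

Process intervals by earliest right end; each time one isn't hit yet, stab at its right endpoint.
By right end: [2,4]  [0,6]  [9,10]  [10,14]  [17,20]  [20,23]  [22,24]  [24,25]
[2,4] uncovered → point at 4; [9,10] uncovered → point at 10; [17,20] uncovered → point at 20; [22,24] uncovered → point at 24.
Points: 4, 10, 20, 24 (4 total).

4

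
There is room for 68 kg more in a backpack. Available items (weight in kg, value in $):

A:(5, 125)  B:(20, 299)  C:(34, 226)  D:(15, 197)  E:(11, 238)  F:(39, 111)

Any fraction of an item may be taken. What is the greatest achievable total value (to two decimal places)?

Ratios (sorted): A 25.00, E 21.64, B 14.95, D 13.13, C 6.65, F 2.85
take A (5 @ 125); take E (11 @ 238); take B (20 @ 299); take D (15 @ 197); take 17/34 of C → 113.00. Capacity used 68/68.
Total value = 972.00

972.00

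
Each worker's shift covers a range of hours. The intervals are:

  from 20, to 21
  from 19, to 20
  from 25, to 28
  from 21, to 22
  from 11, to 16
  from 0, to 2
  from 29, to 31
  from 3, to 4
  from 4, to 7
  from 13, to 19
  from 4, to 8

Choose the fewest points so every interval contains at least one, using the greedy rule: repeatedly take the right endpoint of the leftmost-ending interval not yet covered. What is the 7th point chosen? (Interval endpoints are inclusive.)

Sort by right endpoint; whenever an interval is uncovered, place a point at its right end.
By right end: [0,2]  [3,4]  [4,7]  [4,8]  [11,16]  [13,19]  [19,20]  [20,21]  [21,22]  [25,28]  [29,31]
[0,2] uncovered → point at 2; [3,4] uncovered → point at 4; [11,16] uncovered → point at 16; [19,20] uncovered → point at 20; [21,22] uncovered → point at 22; [25,28] uncovered → point at 28; [29,31] uncovered → point at 31.
Points: 2, 4, 16, 20, 22, 28, 31 (7 total).

31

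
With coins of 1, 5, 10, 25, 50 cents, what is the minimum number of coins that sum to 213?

8

213 − 4×50→13 − 1×10→3 − 3×1→0
Total coins = 4 + 1 + 3 = 8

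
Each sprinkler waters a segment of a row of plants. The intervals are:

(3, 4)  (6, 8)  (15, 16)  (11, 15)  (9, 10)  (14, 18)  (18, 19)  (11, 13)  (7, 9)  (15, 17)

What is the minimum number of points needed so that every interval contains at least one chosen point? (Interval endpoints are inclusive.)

6

Process intervals by earliest right end; each time one isn't hit yet, stab at its right endpoint.
Sorted: [3,4] [6,8] [7,9] [9,10] [11,13] [11,15] [15,16] [15,17] [14,18] [18,19]
{[3,4]} hit by 4; {[6,8],[7,9]} hit by 8; {[9,10]} hit by 10; {[11,13],[11,15]} hit by 13; {[15,16],[15,17],[14,18]} hit by 16; {[18,19]} hit by 19.
Points: 4, 8, 10, 13, 16, 19 (6 total).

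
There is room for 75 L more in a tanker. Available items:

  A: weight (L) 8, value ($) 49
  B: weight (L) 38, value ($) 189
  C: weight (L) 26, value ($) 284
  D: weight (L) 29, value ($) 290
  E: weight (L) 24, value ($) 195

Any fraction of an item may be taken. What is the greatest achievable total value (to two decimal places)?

Greedy by value/weight ratio, highest first.
Ratios (sorted): C 10.92, D 10.00, E 8.12, A 6.12, B 4.97
take C (26 @ 284); take D (29 @ 290); take 20/24 of E → 162.50. Capacity used 75/75.
Total value = 736.50

736.50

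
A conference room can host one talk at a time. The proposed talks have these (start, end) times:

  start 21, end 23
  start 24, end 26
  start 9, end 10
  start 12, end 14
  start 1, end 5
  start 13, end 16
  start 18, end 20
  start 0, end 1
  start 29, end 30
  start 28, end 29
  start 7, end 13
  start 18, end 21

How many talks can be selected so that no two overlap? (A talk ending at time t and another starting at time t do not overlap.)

9

Sorted by end: (0,1)  (1,5)  (9,10)  (7,13)  (12,14)  (13,16)  (18,20)  (18,21)  (21,23)  (24,26)  (28,29)  (29,30)
take (0,1); take (1,5); take (9,10); skip (7,13); take (12,14); take (18,20); skip (18,21); take (21,23); take (24,26); take (28,29); take (29,30).
Selected 9 talks.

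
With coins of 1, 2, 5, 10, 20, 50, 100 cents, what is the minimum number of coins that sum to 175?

Use the largest denomination that fits, subtract, and repeat.
175 − 1×100→75 − 1×50→25 − 1×20→5 − 1×5→0
Total coins = 1 + 1 + 1 + 1 = 4

4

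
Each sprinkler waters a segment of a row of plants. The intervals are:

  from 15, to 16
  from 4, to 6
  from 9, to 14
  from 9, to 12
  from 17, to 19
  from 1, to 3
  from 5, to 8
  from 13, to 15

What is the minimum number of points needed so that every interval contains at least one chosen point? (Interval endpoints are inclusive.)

Sort by right endpoint; whenever an interval is uncovered, place a point at its right end.
Sorted: [1,3] [4,6] [5,8] [9,12] [9,14] [13,15] [15,16] [17,19]
{[1,3]} hit by 3; {[4,6],[5,8]} hit by 6; {[9,12],[9,14]} hit by 12; {[13,15],[15,16]} hit by 15; {[17,19]} hit by 19.
Points: 3, 6, 12, 15, 19 (5 total).

5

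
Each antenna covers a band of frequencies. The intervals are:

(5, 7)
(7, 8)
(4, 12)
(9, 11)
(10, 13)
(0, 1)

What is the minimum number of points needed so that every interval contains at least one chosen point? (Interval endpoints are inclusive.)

3

Process intervals by earliest right end; each time one isn't hit yet, stab at its right endpoint.
By right end: [0,1]  [5,7]  [7,8]  [9,11]  [4,12]  [10,13]
[0,1] uncovered → point at 1; [5,7] uncovered → point at 7; [9,11] uncovered → point at 11.
Points: 1, 7, 11 (3 total).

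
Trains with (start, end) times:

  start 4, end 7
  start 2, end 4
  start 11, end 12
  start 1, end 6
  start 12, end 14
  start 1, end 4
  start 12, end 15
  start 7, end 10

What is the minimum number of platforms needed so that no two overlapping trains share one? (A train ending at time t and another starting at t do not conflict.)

3

starts: [1, 1, 2, 4, 7, 11, 12, 12]
ends:   [4, 4, 6, 7, 10, 12, 14, 15]
s1→1 s1→2 s2→3  — peak 3.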